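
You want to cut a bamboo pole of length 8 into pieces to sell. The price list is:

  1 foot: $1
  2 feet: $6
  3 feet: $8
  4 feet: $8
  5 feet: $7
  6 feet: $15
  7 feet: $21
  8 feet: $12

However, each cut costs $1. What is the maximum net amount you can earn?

Let net[k] be the best obtainable value from length k. For each k, try every first piece i and keep the best of price[i] + net[k−i] minus the 1 cut fee when i<k.
net[1] = 1
net[2] = 6
net[3] = 8
net[4] = 11  (first piece 2, then net[2]=6)
net[5] = 13  (first piece 2, then net[3]=8)
net[6] = 16  (first piece 2, then net[4]=11)
net[7] = 21
net[8] = 21  (first piece 1, then net[7]=21)
One optimal plan: pieces 7 + 1 (1 cut) → $22 − $1 = $21.

21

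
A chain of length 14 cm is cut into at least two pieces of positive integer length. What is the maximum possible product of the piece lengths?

162

Let prod[k] be the best product for length k (with at least one cut). For each first piece i, the rest contributes max(k−i, prod[k−i]).
prod[2] = 1×max(1,0) = 1×1 = 1
prod[3] = max(1×2, 2×1) = 2
prod[4] = max(1×3, 2×2, 3×1) = 4
prod[5] = max(1×4, 2×3, 3×2, 4×1) = 6
prod[6] = max(1×6, 2×4, 3×3, 4×2, 5×1) = 9
prod[7] = max(1×9, 2×6, 3×4, 4×3, 5×2, 6×1) = 12
prod[8] = max(1×12, 2×9, 3×6, …, 6×2, 7×1) = 18
prod[9] = max(1×18, 2×12, 3×9, …, 7×2, 8×1) = 27
prod[10] = max(1×27, 2×18, 3×12, …, 8×2, 9×1) = 36
prod[11] = max(1×36, 2×27, 3×18, …, 9×2, 10×1) = 54
prod[12] = max(1×54, 2×36, 3×27, …, 10×2, 11×1) = 81
prod[13] = max(1×81, 2×54, 3×36, …, 11×2, 12×1) = 108
prod[14] = max(1×108, 2×81, 3×54, …, 12×2, 13×1) = 162
One optimal split: 3 + 3 + 3 + 3 + 2; product 3×3×3×3×2 = 162.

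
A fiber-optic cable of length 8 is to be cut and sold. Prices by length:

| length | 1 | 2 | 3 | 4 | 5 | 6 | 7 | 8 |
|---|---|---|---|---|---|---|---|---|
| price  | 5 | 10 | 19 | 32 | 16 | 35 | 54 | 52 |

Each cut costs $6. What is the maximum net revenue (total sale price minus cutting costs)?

58

Let r[k] be the best obtainable value from length k. For each k, try every first piece i and keep the best of price[i] + r[k−i] minus the 6 cut fee when i<k.
r[1] = 5
r[2] = max(5+5-6, 10+0) = 10
r[3] = max(5+10-6, 10+5-6, 19+0) = 19
r[4] = max(5+19-6, 10+10-6, 19+5-6, 32+0) = 32
r[5] = max(5+32-6, 10+19-6, 19+10-6, 32+5-6, 16+0) = 31
r[6] = max(5+31-6, 10+32-6, 19+19-6, 32+10-6, 16+5-6, 35+0) = 36
r[7] = max(5+36-6, 10+31-6, 19+32-6, …, 35+5-6, 54+0) = 54
r[8] = max(5+54-6, 10+36-6, 19+31-6, …, 54+5-6, 52+0) = 58
One optimal plan: pieces 4 + 4 (1 cut) → $64 − $6 = $58.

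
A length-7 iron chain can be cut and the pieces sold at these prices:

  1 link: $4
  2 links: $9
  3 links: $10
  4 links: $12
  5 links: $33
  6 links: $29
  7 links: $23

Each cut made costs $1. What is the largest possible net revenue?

Let net[k] be the best obtainable value from length k. For each k, try every first piece i and keep the best of price[i] + net[k−i] minus the 1 cut fee when i<k.
net[1] = 4
net[2] = max(4+4-1, 9+0) = 9
net[3] = max(4+9-1, 9+4-1, 10+0) = 12
net[4] = max(4+12-1, 9+9-1, 10+4-1, 12+0) = 17
net[5] = max(4+17-1, 9+12-1, 10+9-1, 12+4-1, 33+0) = 33
net[6] = max(4+33-1, 9+17-1, 10+12-1, 12+9-1, 33+4-1, 29+0) = 36
net[7] = max(4+36-1, 9+33-1, 10+17-1, …, 29+4-1, 23+0) = 41
One optimal plan: pieces 5 + 2 (1 cut) → $42 − $1 = $41.

41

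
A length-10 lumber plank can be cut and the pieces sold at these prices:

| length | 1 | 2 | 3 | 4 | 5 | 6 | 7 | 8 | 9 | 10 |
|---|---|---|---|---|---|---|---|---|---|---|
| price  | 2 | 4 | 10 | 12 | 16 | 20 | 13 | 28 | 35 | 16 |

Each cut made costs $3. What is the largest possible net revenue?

34

Let r[k] be the best obtainable value from length k. For each k, try every first piece i and keep the best of price[i] + r[k−i] minus the 3 cut fee when i<k.
r[1] = 2
r[2] = max(2+2-3, 4+0) = 4
r[3] = max(2+4-3, 4+2-3, 10+0) = 10
r[4] = max(2+10-3, 4+4-3, 10+2-3, 12+0) = 12
r[5] = max(2+12-3, 4+10-3, 10+4-3, 12+2-3, 16+0) = 16
r[6] = max(2+16-3, 4+12-3, 10+10-3, 12+4-3, 16+2-3, 20+0) = 20
r[7] = max(2+20-3, 4+16-3, 10+12-3, …, 20+2-3, 13+0) = 19
r[8] = max(2+19-3, 4+20-3, 10+16-3, …, 13+2-3, 28+0) = 28
r[9] = max(2+28-3, 4+19-3, 10+20-3, …, 28+2-3, 35+0) = 35
r[10] = max(2+35-3, 4+28-3, 10+19-3, …, 35+2-3, 16+0) = 34
One optimal plan: pieces 9 + 1 (1 cut) → $37 − $3 = $34.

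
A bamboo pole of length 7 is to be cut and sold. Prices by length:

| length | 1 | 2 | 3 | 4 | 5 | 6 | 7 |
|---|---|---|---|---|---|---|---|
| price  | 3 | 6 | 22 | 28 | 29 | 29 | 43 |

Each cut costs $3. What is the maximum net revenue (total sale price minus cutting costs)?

47

Consider every possible first cut. net[k] is the best of p[i]+net[k−i] over all sellable i≤k, charging 3 whenever i<k.
net[1] = 3
net[2] = 6
net[3] = 22
net[4] = 28
net[5] = 29
net[6] = 41  (first piece 3, then net[3]=22)
net[7] = 47  (first piece 3, then net[4]=28)
One optimal plan: pieces 4 + 3 (1 cut) → $50 − $3 = $47.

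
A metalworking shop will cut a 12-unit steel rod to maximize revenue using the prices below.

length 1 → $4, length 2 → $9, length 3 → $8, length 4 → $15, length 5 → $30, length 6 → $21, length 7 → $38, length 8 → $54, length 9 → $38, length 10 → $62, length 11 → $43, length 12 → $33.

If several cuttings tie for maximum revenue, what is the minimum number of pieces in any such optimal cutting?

Consider every possible first cut. r[k] is the best of p[i]+r[k−i] over all sellable i≤k.
r[1] = 4
r[2] = 9
r[3] = 13  (first piece 1, then r[2]=9)
r[4] = 18  (first piece 2, then r[2]=9)
r[5] = 30
r[6] = 34  (first piece 1, then r[5]=30)
r[7] = 39  (first piece 2, then r[5]=30)
r[8] = 54
r[9] = 58  (first piece 1, then r[8]=54)
r[10] = 63  (first piece 2, then r[8]=54)
r[11] = 67  (first piece 1, then r[10]=63)
r[12] = 72  (first piece 2, then r[10]=63)
Maximum revenue is $72.
Now minimize piece count subject to staying optimal: for each k, pieces[k] = 1 + min over i with p[i]+r[k−i]=r[k] of pieces[k−i].
pieces[9] = 2
pieces[10] = 2
pieces[11] = 3
pieces[12] = 3

3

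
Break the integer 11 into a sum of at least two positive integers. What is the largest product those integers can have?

54

Fill P[k] for k=2..11: at each k try every first piece i and multiply by the better of (k−i) uncut or P[k−i].
P[2] = 1·max(1,0) = 1·1 = 1
P[3] = max(1·2, 2·1) = 2
P[4] = max(1·3, 2·2, 3·1) = 4
P[5] = max(1·4, 2·3, 3·2, 4·1) = 6
P[6] = max(1·6, 2·4, 3·3, 4·2, 5·1) = 9
P[7] = max(1·9, 2·6, 3·4, 4·3, 5·2, 6·1) = 12
P[8] = max(1·12, 2·9, 3·6, …, 6·2, 7·1) = 18
P[9] = max(1·18, 2·12, 3·9, …, 7·2, 8·1) = 27
P[10] = max(1·27, 2·18, 3·12, …, 8·2, 9·1) = 36
P[11] = max(1·36, 2·27, 3·18, …, 9·2, 10·1) = 54
One optimal split: 3 + 3 + 3 + 2; product 3·3·3·2 = 54.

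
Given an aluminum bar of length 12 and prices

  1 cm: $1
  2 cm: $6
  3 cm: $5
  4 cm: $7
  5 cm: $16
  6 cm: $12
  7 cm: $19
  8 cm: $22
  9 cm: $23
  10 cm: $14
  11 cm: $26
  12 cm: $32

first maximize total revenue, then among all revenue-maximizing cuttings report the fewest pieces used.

3

Consider every possible first cut. r[k] is the best of p[i]+r[k−i] over all sellable i≤k.
r[1] = 1
r[2] = max(1+1, 6+0) = 6
r[3] = max(1+6, 6+1, 5+0) = 7
r[4] = max(1+7, 6+6, 5+1, 7+0) = 12
r[5] = max(1+12, 6+7, 5+6, 7+1, 16+0) = 16
r[6] = max(1+16, 6+12, 5+7, 7+6, 16+1, 12+0) = 18
r[7] = max(1+18, 6+16, 5+12, …, 12+1, 19+0) = 22
r[8] = max(1+22, 6+18, 5+16, …, 19+1, 22+0) = 24
r[9] = max(1+24, 6+22, 5+18, …, 22+1, 23+0) = 28
r[10] = max(1+28, 6+24, 5+22, …, 23+1, 14+0) = 32
r[11] = max(1+32, 6+28, 5+24, …, 14+1, 26+0) = 34
r[12] = max(1+34, 6+32, 5+28, …, 26+1, 32+0) = 38
Maximum revenue is $38.
Now minimize piece count subject to staying optimal: for each k, pieces[k] = 1 + min over i with p[i]+r[k−i]=r[k] of pieces[k−i].
pieces[9] = 3
pieces[10] = 2
pieces[11] = 4
pieces[12] = 3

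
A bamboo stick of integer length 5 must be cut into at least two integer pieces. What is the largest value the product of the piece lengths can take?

Define P[k] = max over 1≤i<k of i · max(k−i, P[k−i]); the inner max lets the remainder stay uncut if that's better.
P[2] = 1*max(1,0) = 1*1 = 1
P[3] = 1*max(2,1) = 1*2 = 2
P[4] = 2*max(2,1) = 2*2 = 4
P[5] = 2*max(3,2) = 2*3 = 6
One optimal split: 3 + 2; product 3*2 = 6.

6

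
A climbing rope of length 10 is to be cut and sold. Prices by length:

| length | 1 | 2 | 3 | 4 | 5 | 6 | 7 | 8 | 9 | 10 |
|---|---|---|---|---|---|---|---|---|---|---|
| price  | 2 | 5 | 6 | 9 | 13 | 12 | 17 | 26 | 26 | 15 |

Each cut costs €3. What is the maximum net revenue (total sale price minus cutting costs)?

28

Let v[k] be the best obtainable value from length k. For each k, try every first piece i and keep the best of price[i] + v[k−i] minus the 3 cut fee when i<k.
v[1] = 2
v[2] = max(2+2-3, 5+0) = 5
v[3] = max(2+5-3, 5+2-3, 6+0) = 6
v[4] = max(2+6-3, 5+5-3, 6+2-3, 9+0) = 9
v[5] = max(2+9-3, 5+6-3, 6+5-3, 9+2-3, 13+0) = 13
v[6] = max(2+13-3, 5+9-3, 6+6-3, 9+5-3, 13+2-3, 12+0) = 12
v[7] = max(2+12-3, 5+13-3, 6+9-3, …, 12+2-3, 17+0) = 17
v[8] = max(2+17-3, 5+12-3, 6+13-3, …, 17+2-3, 26+0) = 26
v[9] = max(2+26-3, 5+17-3, 6+12-3, …, 26+2-3, 26+0) = 26
v[10] = max(2+26-3, 5+26-3, 6+17-3, …, 26+2-3, 15+0) = 28
One optimal plan: pieces 8 + 2 (1 cut) → €31 − €3 = €28.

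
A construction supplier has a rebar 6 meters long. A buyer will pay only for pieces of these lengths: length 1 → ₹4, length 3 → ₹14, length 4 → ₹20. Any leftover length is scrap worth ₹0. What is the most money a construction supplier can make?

Consider every possible first cut. best[k] is the best of p[i]+best[k−i] over all sellable i≤k.
best[1] = 4
best[2] = 8  (first piece 1, then best[1]=4)
best[3] = max(4+8, 14+0) = 14
best[4] = max(4+14, 14+4, 20+0) = 20
best[5] = max(4+20, 14+8, 20+4) = 24
best[6] = max(4+24, 14+14, 20+8) = 28
One optimal cutting: 4 + 1 + 1 → ₹28.

28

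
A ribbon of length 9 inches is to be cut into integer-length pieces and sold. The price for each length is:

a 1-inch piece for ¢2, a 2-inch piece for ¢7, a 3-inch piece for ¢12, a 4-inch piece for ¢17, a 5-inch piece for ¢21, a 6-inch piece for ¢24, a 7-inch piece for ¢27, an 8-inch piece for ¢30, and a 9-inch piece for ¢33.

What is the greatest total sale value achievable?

38

Let r[k] be the best obtainable value from length k. For each k, try every first piece i and keep the best of price[i] + r[k−i].
r[1] = 2
r[2] = 7
r[3] = 12
r[4] = 17
r[5] = 21
r[6] = 24  (first piece 2, then r[4]=17)
r[7] = 29  (first piece 3, then r[4]=17)
r[8] = 34  (first piece 4, then r[4]=17)
r[9] = 38  (first piece 4, then r[5]=21)
One optimal cutting: 5 + 4 → ¢21 + ¢17 = ¢38.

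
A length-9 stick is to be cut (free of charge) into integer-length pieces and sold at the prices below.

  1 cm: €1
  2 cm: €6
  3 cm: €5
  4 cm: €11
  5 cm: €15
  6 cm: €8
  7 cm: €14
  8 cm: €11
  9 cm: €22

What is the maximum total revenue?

Build best[k] bottom-up: best[k] = max over allowed piece i of (p[i] + best[k−i]).
best[1] = 1
best[2] = max(1+1, 6+0) = 6
best[3] = max(1+6, 6+1, 5+0) = 7
best[4] = max(1+7, 6+6, 5+1, 11+0) = 12
best[5] = max(1+12, 6+7, 5+6, 11+1, 15+0) = 15
best[6] = max(1+15, 6+12, 5+7, 11+6, 15+1, 8+0) = 18
best[7] = max(1+18, 6+15, 5+12, …, 8+1, 14+0) = 21
best[8] = max(1+21, 6+18, 5+15, …, 14+1, 11+0) = 24
best[9] = max(1+24, 6+21, 5+18, …, 11+1, 22+0) = 27
One optimal cutting: 5 + 2 + 2 → €15 + €6 + €6 = €27.

27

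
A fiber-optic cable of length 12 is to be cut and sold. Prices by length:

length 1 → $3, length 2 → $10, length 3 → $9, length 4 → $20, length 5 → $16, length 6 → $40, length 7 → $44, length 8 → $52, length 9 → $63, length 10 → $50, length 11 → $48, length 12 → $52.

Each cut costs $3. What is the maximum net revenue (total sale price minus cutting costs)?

Consider every possible first cut. r[k] is the best of p[i]+r[k−i] over all sellable i≤k, charging 3 whenever i<k.
r[1] = 3
r[2] = max(3+3-3, 10+0) = 10
r[3] = max(3+10-3, 10+3-3, 9+0) = 10
r[4] = max(3+10-3, 10+10-3, 9+3-3, 20+0) = 20
r[5] = max(3+20-3, 10+10-3, 9+10-3, 20+3-3, 16+0) = 20
r[6] = max(3+20-3, 10+20-3, 9+10-3, 20+10-3, 16+3-3, 40+0) = 40
r[7] = max(3+40-3, 10+20-3, 9+20-3, …, 40+3-3, 44+0) = 44
r[8] = max(3+44-3, 10+40-3, 9+20-3, …, 44+3-3, 52+0) = 52
r[9] = max(3+52-3, 10+44-3, 9+40-3, …, 52+3-3, 63+0) = 63
r[10] = max(3+63-3, 10+52-3, 9+44-3, …, 63+3-3, 50+0) = 63
r[11] = max(3+63-3, 10+63-3, 9+52-3, …, 50+3-3, 48+0) = 70
r[12] = max(3+70-3, 10+63-3, 9+63-3, …, 48+3-3, 52+0) = 77
One optimal plan: pieces 6 + 6 (1 cut) → $80 − $3 = $77.

77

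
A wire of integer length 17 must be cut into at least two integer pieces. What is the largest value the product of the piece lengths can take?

Define prod[k] = max over 1≤i<k of i · max(k−i, prod[k−i]); the inner max lets the remainder stay uncut if that's better.
prod[2] = 1*max(1,0) = 1*1 = 1
prod[3] = max(1*2, 2*1) = 2
prod[4] = max(1*3, 2*2, 3*1) = 4
prod[5] = max(1*4, 2*3, 3*2, 4*1) = 6
prod[6] = max(1*6, 2*4, 3*3, 4*2, 5*1) = 9
prod[7] = max(1*9, 2*6, 3*4, 4*3, 5*2, 6*1) = 12
prod[8] = max(1*12, 2*9, 3*6, …, 6*2, 7*1) = 18
prod[9] = max(1*18, 2*12, 3*9, …, 7*2, 8*1) = 27
prod[10] = max(1*27, 2*18, 3*12, …, 8*2, 9*1) = 36
prod[11] = max(1*36, 2*27, 3*18, …, 9*2, 10*1) = 54
prod[12] = max(1*54, 2*36, 3*27, …, 10*2, 11*1) = 81
prod[13] = max(1*81, 2*54, 3*36, …, 11*2, 12*1) = 108
prod[14] = max(1*108, 2*81, 3*54, …, 12*2, 13*1) = 162
prod[15] = max(1*162, 2*108, 3*81, …, 13*2, 14*1) = 243
prod[16] = max(1*243, 2*162, 3*108, …, 14*2, 15*1) = 324
prod[17] = max(1*324, 2*243, 3*162, …, 15*2, 16*1) = 486
One optimal split: 3 + 3 + 3 + 3 + 3 + 2; product 3*3*3*3*3*2 = 486.

486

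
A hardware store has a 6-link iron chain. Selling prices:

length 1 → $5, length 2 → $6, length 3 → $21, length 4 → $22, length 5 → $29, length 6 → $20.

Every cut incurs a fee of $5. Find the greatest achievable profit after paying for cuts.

37

Let net[k] be the best obtainable value from length k. For each k, try every first piece i and keep the best of price[i] + net[k−i] minus the 5 cut fee when i<k.
net[1] = 5
net[2] = max(5+5-5, 6+0) = 6
net[3] = max(5+6-5, 6+5-5, 21+0) = 21
net[4] = max(5+21-5, 6+6-5, 21+5-5, 22+0) = 22
net[5] = max(5+22-5, 6+21-5, 21+6-5, 22+5-5, 29+0) = 29
net[6] = max(5+29-5, 6+22-5, 21+21-5, 22+6-5, 29+5-5, 20+0) = 37
One optimal plan: pieces 3 + 3 (1 cut) → $42 − $5 = $37.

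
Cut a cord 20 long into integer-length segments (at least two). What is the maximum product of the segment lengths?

Define P[k] = max over 1≤i<k of i · max(k−i, P[k−i]); the inner max lets the remainder stay uncut if that's better.
Small cases: P[2]=1, P[3]=2, P[4]=4, P[5]=6, P[6]=9, P[7]=12, P[8]=18, P[9]=27, P[10]=36, P[11]=54, P[12]=81, P[13]=108, P[14]=162, P[15]=243.
P[16] = 2·max(14,162) = 2·162 = 324
P[17] = 2·max(15,243) = 2·243 = 486
P[18] = 3·max(15,243) = 3·243 = 729
P[19] = 2·max(17,486) = 2·486 = 972
P[20] = 2·max(18,729) = 2·729 = 1458
One optimal split: 3 + 3 + 3 + 3 + 3 + 3 + 2; product 3·3·3·3·3·3·2 = 1458.

1458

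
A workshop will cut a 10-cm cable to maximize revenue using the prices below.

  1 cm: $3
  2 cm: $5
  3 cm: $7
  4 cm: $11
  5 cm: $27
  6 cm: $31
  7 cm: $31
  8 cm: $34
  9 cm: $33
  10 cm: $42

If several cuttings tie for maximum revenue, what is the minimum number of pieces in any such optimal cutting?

2

Let r[k] be the best obtainable value from length k. For each k, try every first piece i and keep the best of price[i] + r[k−i].
r[1] = 3
r[2] = 6  (first piece 1, then r[1]=3)
r[3] = 9  (first piece 1, then r[2]=6)
r[4] = 12  (first piece 1, then r[3]=9)
r[5] = 27
r[6] = 31
r[7] = 34  (first piece 1, then r[6]=31)
r[8] = 37  (first piece 1, then r[7]=34)
r[9] = 40  (first piece 1, then r[8]=37)
r[10] = 54  (first piece 5, then r[5]=27)
Maximum revenue is $54.
Now minimize piece count subject to staying optimal: for each k, pieces[k] = 1 + min over i with p[i]+r[k−i]=r[k] of pieces[k−i].
pieces[7] = 2
pieces[8] = 3
pieces[9] = 4
pieces[10] = 2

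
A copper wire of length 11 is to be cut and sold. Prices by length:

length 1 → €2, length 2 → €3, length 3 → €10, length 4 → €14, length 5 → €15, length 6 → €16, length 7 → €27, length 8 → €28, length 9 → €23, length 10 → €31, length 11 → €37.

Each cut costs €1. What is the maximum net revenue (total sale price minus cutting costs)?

40

Build r[k] bottom-up: r[k] = max over allowed piece i of (p[i] + r[k−i]) − 1 per cut.
r[1] = 2
r[2] = max(2+2-1, 3+0) = 3
r[3] = max(2+3-1, 3+2-1, 10+0) = 10
r[4] = max(2+10-1, 3+3-1, 10+2-1, 14+0) = 14
r[5] = max(2+14-1, 3+10-1, 10+3-1, 14+2-1, 15+0) = 15
r[6] = max(2+15-1, 3+14-1, 10+10-1, 14+3-1, 15+2-1, 16+0) = 19
r[7] = max(2+19-1, 3+15-1, 10+14-1, …, 16+2-1, 27+0) = 27
r[8] = max(2+27-1, 3+19-1, 10+15-1, …, 27+2-1, 28+0) = 28
r[9] = max(2+28-1, 3+27-1, 10+19-1, …, 28+2-1, 23+0) = 29
r[10] = max(2+29-1, 3+28-1, 10+27-1, …, 23+2-1, 31+0) = 36
r[11] = max(2+36-1, 3+29-1, 10+28-1, …, 31+2-1, 37+0) = 40
One optimal plan: pieces 7 + 4 (1 cut) → €41 − €1 = €40.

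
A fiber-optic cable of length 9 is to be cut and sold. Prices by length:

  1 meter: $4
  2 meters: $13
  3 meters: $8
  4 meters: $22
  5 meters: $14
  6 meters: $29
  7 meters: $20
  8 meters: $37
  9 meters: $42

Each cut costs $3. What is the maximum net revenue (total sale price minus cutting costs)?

Build v[k] bottom-up: v[k] = max over allowed piece i of (p[i] + v[k−i]) − 3 per cut.
v[1] = 4
v[2] = max(4+4-3, 13+0) = 13
v[3] = max(4+13-3, 13+4-3, 8+0) = 14
v[4] = max(4+14-3, 13+13-3, 8+4-3, 22+0) = 23
v[5] = max(4+23-3, 13+14-3, 8+13-3, 22+4-3, 14+0) = 24
v[6] = max(4+24-3, 13+23-3, 8+14-3, 22+13-3, 14+4-3, 29+0) = 33
v[7] = max(4+33-3, 13+24-3, 8+23-3, …, 29+4-3, 20+0) = 34
v[8] = max(4+34-3, 13+33-3, 8+24-3, …, 20+4-3, 37+0) = 43
v[9] = max(4+43-3, 13+34-3, 8+33-3, …, 37+4-3, 42+0) = 44
One optimal plan: pieces 2 + 2 + 2 + 2 + 1 (4 cuts) → $56 − $12 = $44.

44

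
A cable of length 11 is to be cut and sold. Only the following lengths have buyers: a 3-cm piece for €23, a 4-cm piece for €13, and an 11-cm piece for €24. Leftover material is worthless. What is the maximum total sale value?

Build best[k] bottom-up: best[k] = max over allowed piece i of (p[i] + best[k−i]).
best[1] = 0
best[2] = 0
best[3] = 23
best[4] = max(23+0, 13+0) = 23
best[5] = max(23+0, 13+0) = 23
best[6] = max(23+23, 13+0) = 46
best[7] = max(23+23, 13+23) = 46
best[8] = max(23+23, 13+23) = 46
best[9] = max(23+46, 13+23) = 69
best[10] = max(23+46, 13+46) = 69
best[11] = max(23+46, 13+46, 24+0) = 69
One optimal cutting: pieces 3 + 3 + 3 with 2 cm of scrap → €69.

69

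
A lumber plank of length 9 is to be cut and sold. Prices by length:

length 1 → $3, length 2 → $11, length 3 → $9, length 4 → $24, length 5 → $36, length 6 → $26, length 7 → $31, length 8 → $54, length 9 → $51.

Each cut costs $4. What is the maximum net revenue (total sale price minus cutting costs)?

Build r[k] bottom-up: r[k] = max over allowed piece i of (p[i] + r[k−i]) − 4 per cut.
r[1] = 3
r[2] = 11
r[3] = 10  (first piece 1, then r[2]=11)
r[4] = 24
r[5] = 36
r[6] = 35  (first piece 1, then r[5]=36)
r[7] = 43  (first piece 2, then r[5]=36)
r[8] = 54
r[9] = 56  (first piece 4, then r[5]=36)
One optimal plan: pieces 5 + 4 (1 cut) → $60 − $4 = $56.

56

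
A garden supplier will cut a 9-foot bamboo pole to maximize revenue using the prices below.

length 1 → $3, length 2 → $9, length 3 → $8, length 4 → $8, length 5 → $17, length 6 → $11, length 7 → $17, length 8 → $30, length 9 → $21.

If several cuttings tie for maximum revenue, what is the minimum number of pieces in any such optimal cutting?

5

Build r[k] bottom-up: r[k] = max over allowed piece i of (p[i] + r[k−i]).
r[1] = 3
r[2] = max(3+3, 9+0) = 9
r[3] = max(3+9, 9+3, 8+0) = 12
r[4] = max(3+12, 9+9, 8+3, 8+0) = 18
r[5] = max(3+18, 9+12, 8+9, 8+3, 17+0) = 21
r[6] = max(3+21, 9+18, 8+12, 8+9, 17+3, 11+0) = 27
r[7] = max(3+27, 9+21, 8+18, …, 11+3, 17+0) = 30
r[8] = max(3+30, 9+27, 8+21, …, 17+3, 30+0) = 36
r[9] = max(3+36, 9+30, 8+27, …, 30+3, 21+0) = 39
Maximum revenue is $39.
Now minimize piece count subject to staying optimal: for each k, pieces[k] = 1 + min over i with p[i]+r[k−i]=r[k] of pieces[k−i].
pieces[6] = 3
pieces[7] = 4
pieces[8] = 4
pieces[9] = 5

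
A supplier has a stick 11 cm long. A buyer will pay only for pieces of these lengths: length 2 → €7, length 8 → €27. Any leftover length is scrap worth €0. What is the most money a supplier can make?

35

Build r[k] bottom-up: r[k] = max over allowed piece i of (p[i] + r[k−i]).
r[1] = 0
r[2] = 7
r[3] = 7
r[4] = 14  (first piece 2, then r[2]=7)
r[5] = 14
r[6] = 21  (first piece 2, then r[4]=14)
r[7] = 21
r[8] = max(7+21, 27+0) = 28
r[9] = max(7+21, 27+0) = 28
r[10] = max(7+28, 27+7) = 35
r[11] = max(7+28, 27+7) = 35
One optimal cutting: pieces 2 + 2 + 2 + 2 + 2 with 1 cm of scrap → €35.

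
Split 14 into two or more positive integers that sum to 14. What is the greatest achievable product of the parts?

162

Let P[k] be the best product for length k (with at least one cut). For each first piece i, the rest contributes max(k−i, P[k−i]).
Small cases: P[2]=1, P[3]=2, P[4]=4, P[5]=6, P[6]=9, P[7]=12, P[8]=18.
P[9] = 3×max(6,9) = 3×9 = 27
P[10] = 2×max(8,18) = 2×18 = 36
P[11] = 2×max(9,27) = 2×27 = 54
P[12] = 3×max(9,27) = 3×27 = 81
P[13] = 2×max(11,54) = 2×54 = 108
P[14] = 2×max(12,81) = 2×81 = 162
One optimal split: 3 + 3 + 3 + 3 + 2; product 3×3×3×3×2 = 162.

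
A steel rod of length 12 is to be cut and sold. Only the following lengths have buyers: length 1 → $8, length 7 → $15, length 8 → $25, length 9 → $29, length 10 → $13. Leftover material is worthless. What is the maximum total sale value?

Build f[k] bottom-up: f[k] = max over allowed piece i of (p[i] + f[k−i]).
f[1] = 8
f[2] = 16  (first piece 1, then f[1]=8)
f[3] = 24  (first piece 1, then f[2]=16)
f[4] = 32  (first piece 1, then f[3]=24)
f[5] = 40  (first piece 1, then f[4]=32)
f[6] = 48  (first piece 1, then f[5]=40)
f[7] = 56  (first piece 1, then f[6]=48)
f[8] = 64  (first piece 1, then f[7]=56)
f[9] = 72  (first piece 1, then f[8]=64)
f[10] = 80  (first piece 1, then f[9]=72)
f[11] = 88  (first piece 1, then f[10]=80)
f[12] = 96  (first piece 1, then f[11]=88)
One optimal cutting: 1 + 1 + 1 + 1 + 1 + 1 + 1 + 1 + 1 + 1 + 1 + 1 → $96.

96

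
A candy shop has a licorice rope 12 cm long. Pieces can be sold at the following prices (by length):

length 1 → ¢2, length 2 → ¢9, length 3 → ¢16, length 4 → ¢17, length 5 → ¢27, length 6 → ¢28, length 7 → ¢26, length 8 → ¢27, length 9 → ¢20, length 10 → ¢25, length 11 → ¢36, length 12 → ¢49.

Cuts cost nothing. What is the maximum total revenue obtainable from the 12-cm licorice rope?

Consider every possible first cut. r[k] is the best of p[i]+r[k−i] over all sellable i≤k.
r[1] = 2
r[2] = 9
r[3] = 16
r[4] = 18  (first piece 1, then r[3]=16)
r[5] = 27
r[6] = 32  (first piece 3, then r[3]=16)
r[7] = 36  (first piece 2, then r[5]=27)
r[8] = 43  (first piece 3, then r[5]=27)
r[9] = 48  (first piece 3, then r[6]=32)
r[10] = 54  (first piece 5, then r[5]=27)
r[11] = 59  (first piece 3, then r[8]=43)
r[12] = 64  (first piece 3, then r[9]=48)
One optimal cutting: 3 + 3 + 3 + 3 → ¢16 + ¢16 + ¢16 + ¢16 = ¢64.

64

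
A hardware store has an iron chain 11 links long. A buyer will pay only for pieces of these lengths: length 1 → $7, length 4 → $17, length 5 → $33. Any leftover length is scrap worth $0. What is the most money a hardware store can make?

77

Consider every possible first cut. best[k] is the best of p[i]+best[k−i] over all sellable i≤k.
best[1] = 7
best[2] = 14  (first piece 1, then best[1]=7)
best[3] = 21  (first piece 1, then best[2]=14)
best[4] = max(7+21, 17+0) = 28
best[5] = max(7+28, 17+7, 33+0) = 35
best[6] = max(7+35, 17+14, 33+7) = 42
best[7] = max(7+42, 17+21, 33+14) = 49
best[8] = max(7+49, 17+28, 33+21) = 56
best[9] = max(7+56, 17+35, 33+28) = 63
best[10] = max(7+63, 17+42, 33+35) = 70
best[11] = max(7+70, 17+49, 33+42) = 77
One optimal cutting: 1 + 1 + 1 + 1 + 1 + 1 + 1 + 1 + 1 + 1 + 1 → $77.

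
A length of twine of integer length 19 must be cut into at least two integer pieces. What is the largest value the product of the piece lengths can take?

972

Define P[k] = max over 1≤i<k of i · max(k−i, P[k−i]); the inner max lets the remainder stay uncut if that's better.
Small cases: P[2]=1, P[3]=2, P[4]=4, P[5]=6, P[6]=9, P[7]=12, P[8]=18, P[9]=27, P[10]=36, P[11]=54, P[12]=81, P[13]=108, P[14]=162.
P[15] = max(1*162, 2*108, 3*81, …, 13*2, 14*1) = 243
P[16] = max(1*243, 2*162, 3*108, …, 14*2, 15*1) = 324
P[17] = max(1*324, 2*243, 3*162, …, 15*2, 16*1) = 486
P[18] = max(1*486, 2*324, 3*243, …, 16*2, 17*1) = 729
P[19] = max(1*729, 2*486, 3*324, …, 17*2, 18*1) = 972
One optimal split: 3 + 3 + 3 + 3 + 3 + 2 + 2; product 3*3*3*3*3*2*2 = 972.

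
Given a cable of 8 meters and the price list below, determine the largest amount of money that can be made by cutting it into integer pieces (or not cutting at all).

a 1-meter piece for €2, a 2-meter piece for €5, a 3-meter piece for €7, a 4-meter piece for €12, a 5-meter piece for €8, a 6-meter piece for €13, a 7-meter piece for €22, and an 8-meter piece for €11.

Consider every possible first cut. v[k] is the best of p[i]+v[k−i] over all sellable i≤k.
v[1] = 2
v[2] = max(2+2, 5+0) = 5
v[3] = max(2+5, 5+2, 7+0) = 7
v[4] = max(2+7, 5+5, 7+2, 12+0) = 12
v[5] = max(2+12, 5+7, 7+5, 12+2, 8+0) = 14
v[6] = max(2+14, 5+12, 7+7, 12+5, 8+2, 13+0) = 17
v[7] = max(2+17, 5+14, 7+12, …, 13+2, 22+0) = 22
v[8] = max(2+22, 5+17, 7+14, …, 22+2, 11+0) = 24
One optimal cutting: 7 + 1 → €22 + €2 = €24.

24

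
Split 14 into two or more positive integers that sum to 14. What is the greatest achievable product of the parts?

162

Fill m[k] for k=2..14: at each k try every first piece i and multiply by the better of (k−i) uncut or m[k−i].
m[2] = 1×max(1,0) = 1×1 = 1
m[3] = 1×max(2,1) = 1×2 = 2
m[4] = 2×max(2,1) = 2×2 = 4
m[5] = 2×max(3,2) = 2×3 = 6
m[6] = 3×max(3,2) = 3×3 = 9
m[7] = 2×max(5,6) = 2×6 = 12
m[8] = 2×max(6,9) = 2×9 = 18
m[9] = 3×max(6,9) = 3×9 = 27
m[10] = 2×max(8,18) = 2×18 = 36
m[11] = 2×max(9,27) = 2×27 = 54
m[12] = 3×max(9,27) = 3×27 = 81
m[13] = 2×max(11,54) = 2×54 = 108
m[14] = 2×max(12,81) = 2×81 = 162
One optimal split: 3 + 3 + 3 + 3 + 2; product 3×3×3×3×2 = 162.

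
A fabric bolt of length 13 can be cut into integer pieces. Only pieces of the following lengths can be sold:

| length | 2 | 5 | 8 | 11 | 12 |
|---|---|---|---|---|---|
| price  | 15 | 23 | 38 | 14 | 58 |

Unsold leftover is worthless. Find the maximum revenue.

Consider every possible first cut. best[k] is the best of p[i]+best[k−i] over all sellable i≤k.
best[1] = 0
best[2] = 15
best[3] = 15
best[4] = 30  (first piece 2, then best[2]=15)
best[5] = max(15+15, 23+0) = 30
best[6] = max(15+30, 23+0) = 45
best[7] = max(15+30, 23+15) = 45
best[8] = max(15+45, 23+15, 38+0) = 60
best[9] = max(15+45, 23+30, 38+0) = 60
best[10] = max(15+60, 23+30, 38+15) = 75
best[11] = max(15+60, 23+45, 38+15, 14+0) = 75
best[12] = max(15+75, 23+45, 38+30, 14+0, 58+0) = 90
best[13] = max(15+75, 23+60, 38+30, 14+15, 58+0) = 90
One optimal cutting: pieces 2 + 2 + 2 + 2 + 2 + 2 with 1 yard of scrap → $90.

90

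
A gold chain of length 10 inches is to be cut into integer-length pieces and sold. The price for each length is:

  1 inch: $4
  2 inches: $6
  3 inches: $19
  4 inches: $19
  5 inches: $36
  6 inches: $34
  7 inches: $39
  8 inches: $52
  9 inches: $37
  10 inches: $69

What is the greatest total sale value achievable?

72

Build r[k] bottom-up: r[k] = max over allowed piece i of (p[i] + r[k−i]).
r[1] = 4
r[2] = max(4+4, 6+0) = 8
r[3] = max(4+8, 6+4, 19+0) = 19
r[4] = max(4+19, 6+8, 19+4, 19+0) = 23
r[5] = max(4+23, 6+19, 19+8, 19+4, 36+0) = 36
r[6] = max(4+36, 6+23, 19+19, 19+8, 36+4, 34+0) = 40
r[7] = max(4+40, 6+36, 19+23, …, 34+4, 39+0) = 44
r[8] = max(4+44, 6+40, 19+36, …, 39+4, 52+0) = 55
r[9] = max(4+55, 6+44, 19+40, …, 52+4, 37+0) = 59
r[10] = max(4+59, 6+55, 19+44, …, 37+4, 69+0) = 72
One optimal cutting: 5 + 5 → $36 + $36 = $72.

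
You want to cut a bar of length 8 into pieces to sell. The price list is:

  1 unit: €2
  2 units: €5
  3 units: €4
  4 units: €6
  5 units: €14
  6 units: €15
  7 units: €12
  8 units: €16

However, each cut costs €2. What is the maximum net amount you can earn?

Build r[k] bottom-up: r[k] = max over allowed piece i of (p[i] + r[k−i]) − 2 per cut.
r[1] = 2
r[2] = max(2+2-2, 5+0) = 5
r[3] = max(2+5-2, 5+2-2, 4+0) = 5
r[4] = max(2+5-2, 5+5-2, 4+2-2, 6+0) = 8
r[5] = max(2+8-2, 5+5-2, 4+5-2, 6+2-2, 14+0) = 14
r[6] = max(2+14-2, 5+8-2, 4+5-2, 6+5-2, 14+2-2, 15+0) = 15
r[7] = max(2+15-2, 5+14-2, 4+8-2, …, 15+2-2, 12+0) = 17
r[8] = max(2+17-2, 5+15-2, 4+14-2, …, 12+2-2, 16+0) = 18
One optimal plan: pieces 6 + 2 (1 cut) → €20 − €2 = €18.

18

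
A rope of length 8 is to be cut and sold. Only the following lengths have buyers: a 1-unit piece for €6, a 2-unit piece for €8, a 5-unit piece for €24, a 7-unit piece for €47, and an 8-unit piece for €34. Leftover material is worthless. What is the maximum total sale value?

53

Let f[k] be the best obtainable value from length k. For each k, try every first piece i and keep the best of price[i] + f[k−i].
f[1] = 6
f[2] = max(6+6, 8+0) = 12
f[3] = max(6+12, 8+6) = 18
f[4] = max(6+18, 8+12) = 24
f[5] = max(6+24, 8+18, 24+0) = 30
f[6] = max(6+30, 8+24, 24+6) = 36
f[7] = max(6+36, 8+30, 24+12, 47+0) = 47
f[8] = max(6+47, 8+36, 24+18, 47+6, 34+0) = 53
One optimal cutting: 7 + 1 → €53.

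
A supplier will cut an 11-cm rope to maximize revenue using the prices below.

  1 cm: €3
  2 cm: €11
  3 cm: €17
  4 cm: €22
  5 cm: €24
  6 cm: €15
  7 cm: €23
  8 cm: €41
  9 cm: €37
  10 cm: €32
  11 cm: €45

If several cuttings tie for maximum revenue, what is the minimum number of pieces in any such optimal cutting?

4

Build r[k] bottom-up: r[k] = max over allowed piece i of (p[i] + r[k−i]).
r[1] = 3
r[2] = 11
r[3] = 17
r[4] = 22  (first piece 2, then r[2]=11)
r[5] = 28  (first piece 2, then r[3]=17)
r[6] = 34  (first piece 3, then r[3]=17)
r[7] = 39  (first piece 2, then r[5]=28)
r[8] = 45  (first piece 2, then r[6]=34)
r[9] = 51  (first piece 3, then r[6]=34)
r[10] = 56  (first piece 2, then r[8]=45)
r[11] = 62  (first piece 2, then r[9]=51)
Maximum revenue is €62.
Now minimize piece count subject to staying optimal: for each k, pieces[k] = 1 + min over i with p[i]+r[k−i]=r[k] of pieces[k−i].
pieces[8] = 3
pieces[9] = 3
pieces[10] = 3
pieces[11] = 4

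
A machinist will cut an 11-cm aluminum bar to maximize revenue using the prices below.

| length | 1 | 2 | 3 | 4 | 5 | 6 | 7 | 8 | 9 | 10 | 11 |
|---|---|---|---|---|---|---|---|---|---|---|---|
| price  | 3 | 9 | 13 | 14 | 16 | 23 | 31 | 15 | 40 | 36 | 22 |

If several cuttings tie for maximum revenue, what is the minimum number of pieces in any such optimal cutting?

Consider every possible first cut. r[k] is the best of p[i]+r[k−i] over all sellable i≤k.
r[1] = 3
r[2] = max(3+3, 9+0) = 9
r[3] = max(3+9, 9+3, 13+0) = 13
r[4] = max(3+13, 9+9, 13+3, 14+0) = 18
r[5] = max(3+18, 9+13, 13+9, 14+3, 16+0) = 22
r[6] = max(3+22, 9+18, 13+13, 14+9, 16+3, 23+0) = 27
r[7] = max(3+27, 9+22, 13+18, …, 23+3, 31+0) = 31
r[8] = max(3+31, 9+27, 13+22, …, 31+3, 15+0) = 36
r[9] = max(3+36, 9+31, 13+27, …, 15+3, 40+0) = 40
r[10] = max(3+40, 9+36, 13+31, …, 40+3, 36+0) = 45
r[11] = max(3+45, 9+40, 13+36, …, 36+3, 22+0) = 49
Maximum revenue is $49.
Now minimize piece count subject to staying optimal: for each k, pieces[k] = 1 + min over i with p[i]+r[k−i]=r[k] of pieces[k−i].
pieces[8] = 4
pieces[9] = 1
pieces[10] = 5
pieces[11] = 2

2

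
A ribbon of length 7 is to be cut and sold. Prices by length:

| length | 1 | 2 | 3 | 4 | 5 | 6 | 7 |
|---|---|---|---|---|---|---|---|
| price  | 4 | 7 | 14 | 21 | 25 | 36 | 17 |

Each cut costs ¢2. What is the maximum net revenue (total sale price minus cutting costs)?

38

Let v[k] be the best obtainable value from length k. For each k, try every first piece i and keep the best of price[i] + v[k−i] minus the 2 cut fee when i<k.
v[1] = 4
v[2] = 7
v[3] = 14
v[4] = 21
v[5] = 25
v[6] = 36
v[7] = 38  (first piece 1, then v[6]=36)
One optimal plan: pieces 6 + 1 (1 cut) → ¢40 − ¢2 = ¢38.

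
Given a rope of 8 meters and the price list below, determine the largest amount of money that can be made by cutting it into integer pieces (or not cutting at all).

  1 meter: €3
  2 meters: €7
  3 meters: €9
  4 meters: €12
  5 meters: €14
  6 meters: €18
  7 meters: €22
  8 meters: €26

Build v[k] bottom-up: v[k] = max over allowed piece i of (p[i] + v[k−i]).
v[1] = 3
v[2] = 7
v[3] = 10  (first piece 1, then v[2]=7)
v[4] = 14  (first piece 2, then v[2]=7)
v[5] = 17  (first piece 1, then v[4]=14)
v[6] = 21  (first piece 2, then v[4]=14)
v[7] = 24  (first piece 1, then v[6]=21)
v[8] = 28  (first piece 2, then v[6]=21)
One optimal cutting: 2 + 2 + 2 + 2 → €7 + €7 + €7 + €7 = €28.

28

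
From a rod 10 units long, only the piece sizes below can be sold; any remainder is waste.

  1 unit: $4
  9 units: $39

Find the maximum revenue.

Consider every possible first cut. best[k] is the best of p[i]+best[k−i] over all sellable i≤k.
best[1] = 4
best[2] = 8  (first piece 1, then best[1]=4)
best[3] = 12  (first piece 1, then best[2]=8)
best[4] = 16  (first piece 1, then best[3]=12)
best[5] = 20  (first piece 1, then best[4]=16)
best[6] = 24  (first piece 1, then best[5]=20)
best[7] = 28  (first piece 1, then best[6]=24)
best[8] = 32  (first piece 1, then best[7]=28)
best[9] = 39
best[10] = 43  (first piece 1, then best[9]=39)
One optimal cutting: 9 + 1 → $43.

43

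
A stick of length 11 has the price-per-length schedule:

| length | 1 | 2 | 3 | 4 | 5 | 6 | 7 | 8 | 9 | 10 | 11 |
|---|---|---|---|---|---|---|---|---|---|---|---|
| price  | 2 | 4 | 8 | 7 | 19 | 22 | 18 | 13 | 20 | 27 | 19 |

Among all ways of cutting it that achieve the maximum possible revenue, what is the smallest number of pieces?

2

Let r[k] be the best obtainable value from length k. For each k, try every first piece i and keep the best of price[i] + r[k−i].
r[1] = 2
r[2] = 4  (first piece 1, then r[1]=2)
r[3] = 8
r[4] = 10  (first piece 1, then r[3]=8)
r[5] = 19
r[6] = 22
r[7] = 24  (first piece 1, then r[6]=22)
r[8] = 27  (first piece 3, then r[5]=19)
r[9] = 30  (first piece 3, then r[6]=22)
r[10] = 38  (first piece 5, then r[5]=19)
r[11] = 41  (first piece 5, then r[6]=22)
Maximum revenue is €41.
Now minimize piece count subject to staying optimal: for each k, pieces[k] = 1 + min over i with p[i]+r[k−i]=r[k] of pieces[k−i].
pieces[8] = 2
pieces[9] = 2
pieces[10] = 2
pieces[11] = 2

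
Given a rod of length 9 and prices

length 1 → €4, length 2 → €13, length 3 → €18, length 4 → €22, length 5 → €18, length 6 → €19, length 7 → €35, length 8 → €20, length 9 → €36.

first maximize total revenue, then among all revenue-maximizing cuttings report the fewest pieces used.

4

Consider every possible first cut. r[k] is the best of p[i]+r[k−i] over all sellable i≤k.
r[1] = 4
r[2] = max(4+4, 13+0) = 13
r[3] = max(4+13, 13+4, 18+0) = 18
r[4] = max(4+18, 13+13, 18+4, 22+0) = 26
r[5] = max(4+26, 13+18, 18+13, 22+4, 18+0) = 31
r[6] = max(4+31, 13+26, 18+18, 22+13, 18+4, 19+0) = 39
r[7] = max(4+39, 13+31, 18+26, …, 19+4, 35+0) = 44
r[8] = max(4+44, 13+39, 18+31, …, 35+4, 20+0) = 52
r[9] = max(4+52, 13+44, 18+39, …, 20+4, 36+0) = 57
Maximum revenue is €57.
Now minimize piece count subject to staying optimal: for each k, pieces[k] = 1 + min over i with p[i]+r[k−i]=r[k] of pieces[k−i].
pieces[6] = 3
pieces[7] = 3
pieces[8] = 4
pieces[9] = 4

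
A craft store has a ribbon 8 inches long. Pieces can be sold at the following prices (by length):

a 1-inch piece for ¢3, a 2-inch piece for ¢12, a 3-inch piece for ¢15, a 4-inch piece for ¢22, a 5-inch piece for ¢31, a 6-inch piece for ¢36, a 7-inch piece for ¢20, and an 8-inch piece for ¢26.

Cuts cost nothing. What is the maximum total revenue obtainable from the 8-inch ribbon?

48

Let R[k] be the best obtainable value from length k. For each k, try every first piece i and keep the best of price[i] + R[k−i].
R[1] = 3
R[2] = max(3+3, 12+0) = 12
R[3] = max(3+12, 12+3, 15+0) = 15
R[4] = max(3+15, 12+12, 15+3, 22+0) = 24
R[5] = max(3+24, 12+15, 15+12, 22+3, 31+0) = 31
R[6] = max(3+31, 12+24, 15+15, 22+12, 31+3, 36+0) = 36
R[7] = max(3+36, 12+31, 15+24, …, 36+3, 20+0) = 43
R[8] = max(3+43, 12+36, 15+31, …, 20+3, 26+0) = 48
One optimal cutting: 2 + 2 + 2 + 2 → ¢12 + ¢12 + ¢12 + ¢12 = ¢48.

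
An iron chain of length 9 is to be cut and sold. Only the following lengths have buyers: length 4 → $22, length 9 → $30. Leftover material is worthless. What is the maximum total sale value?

44

Let r[k] be the best obtainable value from length k. For each k, try every first piece i and keep the best of price[i] + r[k−i].
r[1] = 0
r[2] = 0
r[3] = 0
r[4] = 22
r[5] = 22
r[6] = 22
r[7] = 22
r[8] = 44  (first piece 4, then r[4]=22)
r[9] = max(22+22, 30+0) = 44
One optimal cutting: pieces 4 + 4 with 1 link of scrap → $44.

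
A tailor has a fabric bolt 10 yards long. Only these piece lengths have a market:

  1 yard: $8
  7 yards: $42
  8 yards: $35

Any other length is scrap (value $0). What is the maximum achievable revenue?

Build r[k] bottom-up: r[k] = max over allowed piece i of (p[i] + r[k−i]).
r[1] = 8
r[2] = 16  (first piece 1, then r[1]=8)
r[3] = 24  (first piece 1, then r[2]=16)
r[4] = 32  (first piece 1, then r[3]=24)
r[5] = 40  (first piece 1, then r[4]=32)
r[6] = 48  (first piece 1, then r[5]=40)
r[7] = max(8+48, 42+0) = 56
r[8] = max(8+56, 42+8, 35+0) = 64
r[9] = max(8+64, 42+16, 35+8) = 72
r[10] = max(8+72, 42+24, 35+16) = 80
One optimal cutting: 1 + 1 + 1 + 1 + 1 + 1 + 1 + 1 + 1 + 1 → $80.

80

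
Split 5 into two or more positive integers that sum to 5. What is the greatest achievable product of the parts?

Let P[k] be the best product for length k (with at least one cut). For each first piece i, the rest contributes max(k−i, P[k−i]).
P[2] = 1*max(1,0) = 1*1 = 1
P[3] = 1*max(2,1) = 1*2 = 2
P[4] = 2*max(2,1) = 2*2 = 4
P[5] = 2*max(3,2) = 2*3 = 6
One optimal split: 3 + 2; product 3*2 = 6.

6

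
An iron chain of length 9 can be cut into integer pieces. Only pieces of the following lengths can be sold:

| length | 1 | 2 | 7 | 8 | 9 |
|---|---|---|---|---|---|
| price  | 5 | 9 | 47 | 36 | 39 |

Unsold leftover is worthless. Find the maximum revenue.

Build r[k] bottom-up: r[k] = max over allowed piece i of (p[i] + r[k−i]).
r[1] = 5
r[2] = 10  (first piece 1, then r[1]=5)
r[3] = 15  (first piece 1, then r[2]=10)
r[4] = 20  (first piece 1, then r[3]=15)
r[5] = 25  (first piece 1, then r[4]=20)
r[6] = 30  (first piece 1, then r[5]=25)
r[7] = 47
r[8] = 52  (first piece 1, then r[7]=47)
r[9] = 57  (first piece 1, then r[8]=52)
One optimal cutting: 7 + 1 + 1 → $57.

57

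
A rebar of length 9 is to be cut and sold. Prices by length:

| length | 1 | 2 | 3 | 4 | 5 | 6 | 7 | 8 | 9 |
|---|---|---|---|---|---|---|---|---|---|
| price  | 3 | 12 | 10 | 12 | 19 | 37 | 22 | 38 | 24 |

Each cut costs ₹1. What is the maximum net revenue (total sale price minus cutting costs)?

Build v[k] bottom-up: v[k] = max over allowed piece i of (p[i] + v[k−i]) − 1 per cut.
v[1] = 3
v[2] = 12
v[3] = 14  (first piece 1, then v[2]=12)
v[4] = 23  (first piece 2, then v[2]=12)
v[5] = 25  (first piece 1, then v[4]=23)
v[6] = 37
v[7] = 39  (first piece 1, then v[6]=37)
v[8] = 48  (first piece 2, then v[6]=37)
v[9] = 50  (first piece 1, then v[8]=48)
One optimal plan: pieces 6 + 2 + 1 (2 cuts) → ₹52 − ₹2 = ₹50.

50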